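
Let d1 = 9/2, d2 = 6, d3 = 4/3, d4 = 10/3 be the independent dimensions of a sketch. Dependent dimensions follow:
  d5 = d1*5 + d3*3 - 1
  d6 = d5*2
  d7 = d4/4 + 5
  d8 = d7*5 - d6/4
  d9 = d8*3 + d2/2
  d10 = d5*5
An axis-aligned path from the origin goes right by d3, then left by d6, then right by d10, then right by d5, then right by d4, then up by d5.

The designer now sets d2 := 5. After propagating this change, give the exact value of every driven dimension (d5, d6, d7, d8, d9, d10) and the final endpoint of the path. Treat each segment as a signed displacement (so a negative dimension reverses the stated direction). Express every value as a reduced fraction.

d5 = 51/2
d6 = 51
d7 = 35/6
d8 = 197/12
d9 = 207/4
d10 = 255/2
endpoint = (320/3, 51/2)

Apply edit: d2 := 5
  d5 = d1*5 + d3*3 - 1 = 51/2
  d6 = d5*2 = 51
  d7 = d4/4 + 5 = 35/6
  d8 = d7*5 - d6/4 = 197/12
  d9 = d8*3 + d2/2 = 207/4
  d10 = d5*5 = 255/2
Walk from origin (0, 0):
  seg 1: right by d3 = 4/3 → (4/3, 0)
  seg 2: left by d6 = 51 → (-149/3, 0)
  seg 3: right by d10 = 255/2 → (467/6, 0)
  seg 4: right by d5 = 51/2 → (310/3, 0)
  seg 5: right by d4 = 10/3 → (320/3, 0)
  seg 6: up by d5 = 51/2 → (320/3, 51/2)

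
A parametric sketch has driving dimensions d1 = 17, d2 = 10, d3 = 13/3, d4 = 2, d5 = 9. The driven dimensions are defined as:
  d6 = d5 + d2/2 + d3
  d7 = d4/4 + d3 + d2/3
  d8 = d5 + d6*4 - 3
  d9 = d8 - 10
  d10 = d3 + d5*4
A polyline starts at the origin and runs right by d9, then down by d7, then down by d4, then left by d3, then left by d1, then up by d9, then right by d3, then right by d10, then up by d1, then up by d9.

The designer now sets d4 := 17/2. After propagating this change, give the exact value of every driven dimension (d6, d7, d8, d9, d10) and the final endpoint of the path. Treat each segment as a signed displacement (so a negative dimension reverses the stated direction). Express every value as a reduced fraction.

d6 = 55/3
d7 = 235/24
d8 = 238/3
d9 = 208/3
d10 = 121/3
endpoint = (278/3, 1099/8)

Apply edit: d4 := 17/2
  d6 = d5 + d2/2 + d3 = 55/3
  d7 = d4/4 + d3 + d2/3 = 235/24
  d8 = d5 + d6*4 - 3 = 238/3
  d9 = d8 - 10 = 208/3
  d10 = d3 + d5*4 = 121/3
Walk from origin (0, 0):
  seg 1: right by d9 = 208/3 → (208/3, 0)
  seg 2: down by d7 = 235/24 → (208/3, -235/24)
  seg 3: down by d4 = 17/2 → (208/3, -439/24)
  seg 4: left by d3 = 13/3 → (65, -439/24)
  seg 5: left by d1 = 17 → (48, -439/24)
  seg 6: up by d9 = 208/3 → (48, 1225/24)
  seg 7: right by d3 = 13/3 → (157/3, 1225/24)
  seg 8: right by d10 = 121/3 → (278/3, 1225/24)
  seg 9: up by d1 = 17 → (278/3, 1633/24)
  seg 10: up by d9 = 208/3 → (278/3, 1099/8)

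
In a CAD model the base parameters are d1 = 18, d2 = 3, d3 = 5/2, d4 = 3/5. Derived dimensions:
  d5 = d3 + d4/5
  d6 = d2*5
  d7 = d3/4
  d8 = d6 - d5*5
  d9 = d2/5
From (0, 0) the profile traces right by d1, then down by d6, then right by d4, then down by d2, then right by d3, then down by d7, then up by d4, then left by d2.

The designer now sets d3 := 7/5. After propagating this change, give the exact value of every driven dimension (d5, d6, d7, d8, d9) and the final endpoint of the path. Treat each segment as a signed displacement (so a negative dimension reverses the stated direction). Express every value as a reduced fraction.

d5 = 38/25
d6 = 15
d7 = 7/20
d8 = 37/5
d9 = 3/5
endpoint = (17, -71/4)

Apply edit: d3 := 7/5
  d5 = d3 + d4/5 = 38/25
  d6 = d2*5 = 15
  d7 = d3/4 = 7/20
  d8 = d6 - d5*5 = 37/5
  d9 = d2/5 = 3/5
Walk from origin (0, 0):
  seg 1: right by d1 = 18 → (18, 0)
  seg 2: down by d6 = 15 → (18, -15)
  seg 3: right by d4 = 3/5 → (93/5, -15)
  seg 4: down by d2 = 3 → (93/5, -18)
  seg 5: right by d3 = 7/5 → (20, -18)
  seg 6: down by d7 = 7/20 → (20, -367/20)
  seg 7: up by d4 = 3/5 → (20, -71/4)
  seg 8: left by d2 = 3 → (17, -71/4)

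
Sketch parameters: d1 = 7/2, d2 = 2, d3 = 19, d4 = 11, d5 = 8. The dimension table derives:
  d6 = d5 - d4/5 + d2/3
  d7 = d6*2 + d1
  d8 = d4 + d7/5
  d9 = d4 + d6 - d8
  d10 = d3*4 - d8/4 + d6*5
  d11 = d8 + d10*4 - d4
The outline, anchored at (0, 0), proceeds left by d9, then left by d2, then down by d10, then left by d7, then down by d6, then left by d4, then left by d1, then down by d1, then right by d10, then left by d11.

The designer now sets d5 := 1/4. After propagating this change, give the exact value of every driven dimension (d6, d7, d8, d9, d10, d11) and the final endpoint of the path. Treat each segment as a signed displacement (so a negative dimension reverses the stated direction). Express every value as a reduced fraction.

Apply edit: d5 := 1/4
  d6 = d5 - d4/5 + d2/3 = -77/60
  d7 = d6*2 + d1 = 14/15
  d8 = d4 + d7/5 = 839/75
  d9 = d4 + d6 - d8 = -147/100
  d10 = d3*4 - d8/4 + d6*5 = 5009/75
  d11 = d8 + d10*4 - d4 = 802/3
Walk from origin (0, 0):
  seg 1: left by d9 = -147/100 → (147/100, 0)
  seg 2: left by d2 = 2 → (-53/100, 0)
  seg 3: down by d10 = 5009/75 → (-53/100, -5009/75)
  seg 4: left by d7 = 14/15 → (-439/300, -5009/75)
  seg 5: down by d6 = -77/60 → (-439/300, -19651/300)
  seg 6: left by d4 = 11 → (-3739/300, -19651/300)
  seg 7: left by d1 = 7/2 → (-4789/300, -19651/300)
  seg 8: down by d1 = 7/2 → (-4789/300, -20701/300)
  seg 9: right by d10 = 5009/75 → (15247/300, -20701/300)
  seg 10: left by d11 = 802/3 → (-21651/100, -20701/300)

d6 = -77/60
d7 = 14/15
d8 = 839/75
d9 = -147/100
d10 = 5009/75
d11 = 802/3
endpoint = (-21651/100, -20701/300)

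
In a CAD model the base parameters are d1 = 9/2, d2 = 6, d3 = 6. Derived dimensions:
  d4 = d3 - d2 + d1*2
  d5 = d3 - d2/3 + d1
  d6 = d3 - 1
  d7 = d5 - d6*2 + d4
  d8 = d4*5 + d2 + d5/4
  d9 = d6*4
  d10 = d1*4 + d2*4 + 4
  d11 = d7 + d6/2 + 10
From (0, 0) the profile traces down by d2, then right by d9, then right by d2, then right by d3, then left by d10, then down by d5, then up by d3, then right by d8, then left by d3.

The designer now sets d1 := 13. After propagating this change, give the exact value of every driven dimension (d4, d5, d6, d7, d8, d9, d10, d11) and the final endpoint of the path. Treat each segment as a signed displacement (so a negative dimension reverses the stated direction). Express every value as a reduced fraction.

d4 = 26
d5 = 17
d6 = 5
d7 = 33
d8 = 561/4
d9 = 20
d10 = 80
d11 = 91/2
endpoint = (345/4, -17)

Apply edit: d1 := 13
  d4 = d3 - d2 + d1*2 = 26
  d5 = d3 - d2/3 + d1 = 17
  d6 = d3 - 1 = 5
  d7 = d5 - d6*2 + d4 = 33
  d8 = d4*5 + d2 + d5/4 = 561/4
  d9 = d6*4 = 20
  d10 = d1*4 + d2*4 + 4 = 80
  d11 = d7 + d6/2 + 10 = 91/2
Walk from origin (0, 0):
  seg 1: down by d2 = 6 → (0, -6)
  seg 2: right by d9 = 20 → (20, -6)
  seg 3: right by d2 = 6 → (26, -6)
  seg 4: right by d3 = 6 → (32, -6)
  seg 5: left by d10 = 80 → (-48, -6)
  seg 6: down by d5 = 17 → (-48, -23)
  seg 7: up by d3 = 6 → (-48, -17)
  seg 8: right by d8 = 561/4 → (369/4, -17)
  seg 9: left by d3 = 6 → (345/4, -17)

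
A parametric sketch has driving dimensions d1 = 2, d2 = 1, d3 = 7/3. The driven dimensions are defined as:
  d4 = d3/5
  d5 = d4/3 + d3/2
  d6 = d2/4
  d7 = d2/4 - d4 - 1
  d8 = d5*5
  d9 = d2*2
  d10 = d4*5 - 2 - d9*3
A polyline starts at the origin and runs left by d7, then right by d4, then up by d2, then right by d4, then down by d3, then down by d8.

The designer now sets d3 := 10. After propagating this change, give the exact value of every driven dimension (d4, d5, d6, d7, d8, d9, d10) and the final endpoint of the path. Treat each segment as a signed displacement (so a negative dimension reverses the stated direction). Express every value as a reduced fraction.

d4 = 2
d5 = 17/3
d6 = 1/4
d7 = -11/4
d8 = 85/3
d9 = 2
d10 = 2
endpoint = (27/4, -112/3)

Apply edit: d3 := 10
  d4 = d3/5 = 2
  d5 = d4/3 + d3/2 = 17/3
  d6 = d2/4 = 1/4
  d7 = d2/4 - d4 - 1 = -11/4
  d8 = d5*5 = 85/3
  d9 = d2*2 = 2
  d10 = d4*5 - 2 - d9*3 = 2
Walk from origin (0, 0):
  seg 1: left by d7 = -11/4 → (11/4, 0)
  seg 2: right by d4 = 2 → (19/4, 0)
  seg 3: up by d2 = 1 → (19/4, 1)
  seg 4: right by d4 = 2 → (27/4, 1)
  seg 5: down by d3 = 10 → (27/4, -9)
  seg 6: down by d8 = 85/3 → (27/4, -112/3)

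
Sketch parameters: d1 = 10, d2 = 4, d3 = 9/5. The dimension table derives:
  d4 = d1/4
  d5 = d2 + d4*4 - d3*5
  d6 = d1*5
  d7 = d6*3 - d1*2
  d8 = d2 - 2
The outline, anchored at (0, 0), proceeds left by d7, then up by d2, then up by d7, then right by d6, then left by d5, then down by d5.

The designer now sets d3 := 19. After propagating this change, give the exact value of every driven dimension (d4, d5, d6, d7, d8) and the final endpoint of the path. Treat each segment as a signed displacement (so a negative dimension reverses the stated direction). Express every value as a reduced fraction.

Apply edit: d3 := 19
  d4 = d1/4 = 5/2
  d5 = d2 + d4*4 - d3*5 = -81
  d6 = d1*5 = 50
  d7 = d6*3 - d1*2 = 130
  d8 = d2 - 2 = 2
Walk from origin (0, 0):
  seg 1: left by d7 = 130 → (-130, 0)
  seg 2: up by d2 = 4 → (-130, 4)
  seg 3: up by d7 = 130 → (-130, 134)
  seg 4: right by d6 = 50 → (-80, 134)
  seg 5: left by d5 = -81 → (1, 134)
  seg 6: down by d5 = -81 → (1, 215)

d4 = 5/2
d5 = -81
d6 = 50
d7 = 130
d8 = 2
endpoint = (1, 215)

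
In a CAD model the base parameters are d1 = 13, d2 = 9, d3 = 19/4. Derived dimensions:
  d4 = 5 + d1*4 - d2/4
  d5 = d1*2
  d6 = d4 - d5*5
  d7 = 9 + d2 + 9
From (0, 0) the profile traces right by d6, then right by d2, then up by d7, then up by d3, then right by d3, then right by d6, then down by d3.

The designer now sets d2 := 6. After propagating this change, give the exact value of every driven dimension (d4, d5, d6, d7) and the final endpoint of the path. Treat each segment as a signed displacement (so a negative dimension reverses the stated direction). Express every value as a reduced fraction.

Apply edit: d2 := 6
  d4 = 5 + d1*4 - d2/4 = 111/2
  d5 = d1*2 = 26
  d6 = d4 - d5*5 = -149/2
  d7 = 9 + d2 + 9 = 24
Walk from origin (0, 0):
  seg 1: right by d6 = -149/2 → (-149/2, 0)
  seg 2: right by d2 = 6 → (-137/2, 0)
  seg 3: up by d7 = 24 → (-137/2, 24)
  seg 4: up by d3 = 19/4 → (-137/2, 115/4)
  seg 5: right by d3 = 19/4 → (-255/4, 115/4)
  seg 6: right by d6 = -149/2 → (-553/4, 115/4)
  seg 7: down by d3 = 19/4 → (-553/4, 24)

d4 = 111/2
d5 = 26
d6 = -149/2
d7 = 24
endpoint = (-553/4, 24)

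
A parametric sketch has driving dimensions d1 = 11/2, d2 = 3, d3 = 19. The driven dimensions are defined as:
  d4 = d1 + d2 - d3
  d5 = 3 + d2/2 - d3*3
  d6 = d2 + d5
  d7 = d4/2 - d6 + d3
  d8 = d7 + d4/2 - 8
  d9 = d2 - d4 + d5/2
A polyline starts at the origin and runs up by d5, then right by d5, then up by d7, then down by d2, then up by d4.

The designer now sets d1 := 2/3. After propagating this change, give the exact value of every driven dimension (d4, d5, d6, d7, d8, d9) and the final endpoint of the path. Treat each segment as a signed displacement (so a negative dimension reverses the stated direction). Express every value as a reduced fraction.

d4 = -46/3
d5 = -105/2
d6 = -99/2
d7 = 365/6
d8 = 271/6
d9 = -95/12
endpoint = (-105/2, -10)

Apply edit: d1 := 2/3
  d4 = d1 + d2 - d3 = -46/3
  d5 = 3 + d2/2 - d3*3 = -105/2
  d6 = d2 + d5 = -99/2
  d7 = d4/2 - d6 + d3 = 365/6
  d8 = d7 + d4/2 - 8 = 271/6
  d9 = d2 - d4 + d5/2 = -95/12
Walk from origin (0, 0):
  seg 1: up by d5 = -105/2 → (0, -105/2)
  seg 2: right by d5 = -105/2 → (-105/2, -105/2)
  seg 3: up by d7 = 365/6 → (-105/2, 25/3)
  seg 4: down by d2 = 3 → (-105/2, 16/3)
  seg 5: up by d4 = -46/3 → (-105/2, -10)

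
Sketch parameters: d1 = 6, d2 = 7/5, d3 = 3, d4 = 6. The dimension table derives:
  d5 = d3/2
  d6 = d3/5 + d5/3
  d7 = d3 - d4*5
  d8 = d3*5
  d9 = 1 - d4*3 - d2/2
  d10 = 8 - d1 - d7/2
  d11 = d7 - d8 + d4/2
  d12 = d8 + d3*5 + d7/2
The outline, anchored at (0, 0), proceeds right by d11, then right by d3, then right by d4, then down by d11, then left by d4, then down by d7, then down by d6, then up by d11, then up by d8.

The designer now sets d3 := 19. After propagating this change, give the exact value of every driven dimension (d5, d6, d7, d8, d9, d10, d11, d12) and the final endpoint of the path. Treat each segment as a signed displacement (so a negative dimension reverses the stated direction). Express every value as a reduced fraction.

Apply edit: d3 := 19
  d5 = d3/2 = 19/2
  d6 = d3/5 + d5/3 = 209/30
  d7 = d3 - d4*5 = -11
  d8 = d3*5 = 95
  d9 = 1 - d4*3 - d2/2 = -177/10
  d10 = 8 - d1 - d7/2 = 15/2
  d11 = d7 - d8 + d4/2 = -103
  d12 = d8 + d3*5 + d7/2 = 369/2
Walk from origin (0, 0):
  seg 1: right by d11 = -103 → (-103, 0)
  seg 2: right by d3 = 19 → (-84, 0)
  seg 3: right by d4 = 6 → (-78, 0)
  seg 4: down by d11 = -103 → (-78, 103)
  seg 5: left by d4 = 6 → (-84, 103)
  seg 6: down by d7 = -11 → (-84, 114)
  seg 7: down by d6 = 209/30 → (-84, 3211/30)
  seg 8: up by d11 = -103 → (-84, 121/30)
  seg 9: up by d8 = 95 → (-84, 2971/30)

d5 = 19/2
d6 = 209/30
d7 = -11
d8 = 95
d9 = -177/10
d10 = 15/2
d11 = -103
d12 = 369/2
endpoint = (-84, 2971/30)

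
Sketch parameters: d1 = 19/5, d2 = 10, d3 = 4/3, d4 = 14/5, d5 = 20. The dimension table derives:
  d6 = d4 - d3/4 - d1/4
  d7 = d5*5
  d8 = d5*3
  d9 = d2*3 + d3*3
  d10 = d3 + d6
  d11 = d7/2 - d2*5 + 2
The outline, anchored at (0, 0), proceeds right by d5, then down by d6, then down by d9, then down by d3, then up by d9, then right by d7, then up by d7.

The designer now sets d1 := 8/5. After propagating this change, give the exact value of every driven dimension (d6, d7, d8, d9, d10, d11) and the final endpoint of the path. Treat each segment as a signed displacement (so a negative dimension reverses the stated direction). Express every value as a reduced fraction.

Apply edit: d1 := 8/5
  d6 = d4 - d3/4 - d1/4 = 31/15
  d7 = d5*5 = 100
  d8 = d5*3 = 60
  d9 = d2*3 + d3*3 = 34
  d10 = d3 + d6 = 17/5
  d11 = d7/2 - d2*5 + 2 = 2
Walk from origin (0, 0):
  seg 1: right by d5 = 20 → (20, 0)
  seg 2: down by d6 = 31/15 → (20, -31/15)
  seg 3: down by d9 = 34 → (20, -541/15)
  seg 4: down by d3 = 4/3 → (20, -187/5)
  seg 5: up by d9 = 34 → (20, -17/5)
  seg 6: right by d7 = 100 → (120, -17/5)
  seg 7: up by d7 = 100 → (120, 483/5)

d6 = 31/15
d7 = 100
d8 = 60
d9 = 34
d10 = 17/5
d11 = 2
endpoint = (120, 483/5)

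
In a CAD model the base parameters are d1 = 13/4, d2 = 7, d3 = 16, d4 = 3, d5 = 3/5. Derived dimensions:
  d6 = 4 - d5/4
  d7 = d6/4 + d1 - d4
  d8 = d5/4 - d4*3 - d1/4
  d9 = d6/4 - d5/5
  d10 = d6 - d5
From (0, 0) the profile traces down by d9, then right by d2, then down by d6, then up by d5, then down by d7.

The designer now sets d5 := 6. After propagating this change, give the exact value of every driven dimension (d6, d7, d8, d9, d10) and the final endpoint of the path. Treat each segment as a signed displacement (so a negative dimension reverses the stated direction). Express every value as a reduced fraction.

d6 = 5/2
d7 = 7/8
d8 = -133/16
d9 = -23/40
d10 = -7/2
endpoint = (7, 16/5)

Apply edit: d5 := 6
  d6 = 4 - d5/4 = 5/2
  d7 = d6/4 + d1 - d4 = 7/8
  d8 = d5/4 - d4*3 - d1/4 = -133/16
  d9 = d6/4 - d5/5 = -23/40
  d10 = d6 - d5 = -7/2
Walk from origin (0, 0):
  seg 1: down by d9 = -23/40 → (0, 23/40)
  seg 2: right by d2 = 7 → (7, 23/40)
  seg 3: down by d6 = 5/2 → (7, -77/40)
  seg 4: up by d5 = 6 → (7, 163/40)
  seg 5: down by d7 = 7/8 → (7, 16/5)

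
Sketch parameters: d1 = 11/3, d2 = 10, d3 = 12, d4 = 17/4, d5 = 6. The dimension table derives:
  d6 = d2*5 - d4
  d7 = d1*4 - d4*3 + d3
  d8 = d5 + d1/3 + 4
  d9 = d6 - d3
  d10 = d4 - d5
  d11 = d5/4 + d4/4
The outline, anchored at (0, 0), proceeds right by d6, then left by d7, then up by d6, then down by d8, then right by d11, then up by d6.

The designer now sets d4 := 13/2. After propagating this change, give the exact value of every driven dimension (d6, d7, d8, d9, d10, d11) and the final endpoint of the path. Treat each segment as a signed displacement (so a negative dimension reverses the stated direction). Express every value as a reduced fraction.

d6 = 87/2
d7 = 43/6
d8 = 101/9
d9 = 63/2
d10 = 1/2
d11 = 25/8
endpoint = (947/24, 682/9)

Apply edit: d4 := 13/2
  d6 = d2*5 - d4 = 87/2
  d7 = d1*4 - d4*3 + d3 = 43/6
  d8 = d5 + d1/3 + 4 = 101/9
  d9 = d6 - d3 = 63/2
  d10 = d4 - d5 = 1/2
  d11 = d5/4 + d4/4 = 25/8
Walk from origin (0, 0):
  seg 1: right by d6 = 87/2 → (87/2, 0)
  seg 2: left by d7 = 43/6 → (109/3, 0)
  seg 3: up by d6 = 87/2 → (109/3, 87/2)
  seg 4: down by d8 = 101/9 → (109/3, 581/18)
  seg 5: right by d11 = 25/8 → (947/24, 581/18)
  seg 6: up by d6 = 87/2 → (947/24, 682/9)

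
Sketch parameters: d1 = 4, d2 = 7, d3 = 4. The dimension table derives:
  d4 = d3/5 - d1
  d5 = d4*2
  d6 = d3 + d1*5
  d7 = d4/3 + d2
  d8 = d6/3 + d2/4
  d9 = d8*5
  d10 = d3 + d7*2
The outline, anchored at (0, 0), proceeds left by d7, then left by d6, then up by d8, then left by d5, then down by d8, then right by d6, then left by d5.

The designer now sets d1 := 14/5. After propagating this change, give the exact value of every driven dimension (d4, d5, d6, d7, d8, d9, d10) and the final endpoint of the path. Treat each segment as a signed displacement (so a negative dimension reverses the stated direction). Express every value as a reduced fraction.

Apply edit: d1 := 14/5
  d4 = d3/5 - d1 = -2
  d5 = d4*2 = -4
  d6 = d3 + d1*5 = 18
  d7 = d4/3 + d2 = 19/3
  d8 = d6/3 + d2/4 = 31/4
  d9 = d8*5 = 155/4
  d10 = d3 + d7*2 = 50/3
Walk from origin (0, 0):
  seg 1: left by d7 = 19/3 → (-19/3, 0)
  seg 2: left by d6 = 18 → (-73/3, 0)
  seg 3: up by d8 = 31/4 → (-73/3, 31/4)
  seg 4: left by d5 = -4 → (-61/3, 31/4)
  seg 5: down by d8 = 31/4 → (-61/3, 0)
  seg 6: right by d6 = 18 → (-7/3, 0)
  seg 7: left by d5 = -4 → (5/3, 0)

d4 = -2
d5 = -4
d6 = 18
d7 = 19/3
d8 = 31/4
d9 = 155/4
d10 = 50/3
endpoint = (5/3, 0)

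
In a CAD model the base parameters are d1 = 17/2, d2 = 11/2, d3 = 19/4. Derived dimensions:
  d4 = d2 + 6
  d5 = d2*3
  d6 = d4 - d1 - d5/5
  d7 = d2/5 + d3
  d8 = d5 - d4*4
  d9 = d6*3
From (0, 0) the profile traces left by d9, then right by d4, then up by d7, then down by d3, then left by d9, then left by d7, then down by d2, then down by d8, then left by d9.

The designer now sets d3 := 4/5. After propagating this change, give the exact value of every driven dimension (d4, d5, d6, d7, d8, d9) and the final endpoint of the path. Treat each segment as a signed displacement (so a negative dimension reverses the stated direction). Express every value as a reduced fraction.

Apply edit: d3 := 4/5
  d4 = d2 + 6 = 23/2
  d5 = d2*3 = 33/2
  d6 = d4 - d1 - d5/5 = -3/10
  d7 = d2/5 + d3 = 19/10
  d8 = d5 - d4*4 = -59/2
  d9 = d6*3 = -9/10
Walk from origin (0, 0):
  seg 1: left by d9 = -9/10 → (9/10, 0)
  seg 2: right by d4 = 23/2 → (62/5, 0)
  seg 3: up by d7 = 19/10 → (62/5, 19/10)
  seg 4: down by d3 = 4/5 → (62/5, 11/10)
  seg 5: left by d9 = -9/10 → (133/10, 11/10)
  seg 6: left by d7 = 19/10 → (57/5, 11/10)
  seg 7: down by d2 = 11/2 → (57/5, -22/5)
  seg 8: down by d8 = -59/2 → (57/5, 251/10)
  seg 9: left by d9 = -9/10 → (123/10, 251/10)

d4 = 23/2
d5 = 33/2
d6 = -3/10
d7 = 19/10
d8 = -59/2
d9 = -9/10
endpoint = (123/10, 251/10)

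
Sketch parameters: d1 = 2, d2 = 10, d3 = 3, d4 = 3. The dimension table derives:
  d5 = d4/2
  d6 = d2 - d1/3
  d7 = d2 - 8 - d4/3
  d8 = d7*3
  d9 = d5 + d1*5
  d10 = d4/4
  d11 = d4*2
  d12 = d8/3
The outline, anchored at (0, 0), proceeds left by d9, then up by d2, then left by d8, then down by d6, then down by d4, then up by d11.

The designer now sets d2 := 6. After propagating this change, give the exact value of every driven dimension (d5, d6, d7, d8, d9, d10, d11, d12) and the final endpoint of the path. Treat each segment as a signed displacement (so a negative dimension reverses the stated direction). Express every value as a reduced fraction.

d5 = 3/2
d6 = 16/3
d7 = -3
d8 = -9
d9 = 23/2
d10 = 3/4
d11 = 6
d12 = -3
endpoint = (-5/2, 11/3)

Apply edit: d2 := 6
  d5 = d4/2 = 3/2
  d6 = d2 - d1/3 = 16/3
  d7 = d2 - 8 - d4/3 = -3
  d8 = d7*3 = -9
  d9 = d5 + d1*5 = 23/2
  d10 = d4/4 = 3/4
  d11 = d4*2 = 6
  d12 = d8/3 = -3
Walk from origin (0, 0):
  seg 1: left by d9 = 23/2 → (-23/2, 0)
  seg 2: up by d2 = 6 → (-23/2, 6)
  seg 3: left by d8 = -9 → (-5/2, 6)
  seg 4: down by d6 = 16/3 → (-5/2, 2/3)
  seg 5: down by d4 = 3 → (-5/2, -7/3)
  seg 6: up by d11 = 6 → (-5/2, 11/3)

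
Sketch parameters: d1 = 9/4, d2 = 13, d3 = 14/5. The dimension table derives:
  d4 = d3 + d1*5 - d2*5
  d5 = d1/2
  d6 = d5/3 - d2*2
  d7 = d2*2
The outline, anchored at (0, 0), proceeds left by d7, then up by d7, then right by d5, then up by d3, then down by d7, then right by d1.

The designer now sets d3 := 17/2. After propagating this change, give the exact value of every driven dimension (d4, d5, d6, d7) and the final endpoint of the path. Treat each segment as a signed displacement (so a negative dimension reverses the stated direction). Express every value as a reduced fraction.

Apply edit: d3 := 17/2
  d4 = d3 + d1*5 - d2*5 = -181/4
  d5 = d1/2 = 9/8
  d6 = d5/3 - d2*2 = -205/8
  d7 = d2*2 = 26
Walk from origin (0, 0):
  seg 1: left by d7 = 26 → (-26, 0)
  seg 2: up by d7 = 26 → (-26, 26)
  seg 3: right by d5 = 9/8 → (-199/8, 26)
  seg 4: up by d3 = 17/2 → (-199/8, 69/2)
  seg 5: down by d7 = 26 → (-199/8, 17/2)
  seg 6: right by d1 = 9/4 → (-181/8, 17/2)

d4 = -181/4
d5 = 9/8
d6 = -205/8
d7 = 26
endpoint = (-181/8, 17/2)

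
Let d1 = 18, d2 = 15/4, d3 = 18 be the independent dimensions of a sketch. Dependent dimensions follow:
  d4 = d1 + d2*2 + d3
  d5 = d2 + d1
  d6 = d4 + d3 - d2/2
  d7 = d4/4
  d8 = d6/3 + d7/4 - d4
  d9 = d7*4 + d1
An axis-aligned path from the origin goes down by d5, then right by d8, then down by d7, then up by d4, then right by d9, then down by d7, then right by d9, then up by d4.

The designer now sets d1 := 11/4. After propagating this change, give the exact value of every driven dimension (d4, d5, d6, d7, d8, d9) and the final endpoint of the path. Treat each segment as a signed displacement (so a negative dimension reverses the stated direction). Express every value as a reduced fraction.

Apply edit: d1 := 11/4
  d4 = d1 + d2*2 + d3 = 113/4
  d5 = d2 + d1 = 13/2
  d6 = d4 + d3 - d2/2 = 355/8
  d7 = d4/4 = 113/16
  d8 = d6/3 + d7/4 - d4 = -2245/192
  d9 = d7*4 + d1 = 31
Walk from origin (0, 0):
  seg 1: down by d5 = 13/2 → (0, -13/2)
  seg 2: right by d8 = -2245/192 → (-2245/192, -13/2)
  seg 3: down by d7 = 113/16 → (-2245/192, -217/16)
  seg 4: up by d4 = 113/4 → (-2245/192, 235/16)
  seg 5: right by d9 = 31 → (3707/192, 235/16)
  seg 6: down by d7 = 113/16 → (3707/192, 61/8)
  seg 7: right by d9 = 31 → (9659/192, 61/8)
  seg 8: up by d4 = 113/4 → (9659/192, 287/8)

d4 = 113/4
d5 = 13/2
d6 = 355/8
d7 = 113/16
d8 = -2245/192
d9 = 31
endpoint = (9659/192, 287/8)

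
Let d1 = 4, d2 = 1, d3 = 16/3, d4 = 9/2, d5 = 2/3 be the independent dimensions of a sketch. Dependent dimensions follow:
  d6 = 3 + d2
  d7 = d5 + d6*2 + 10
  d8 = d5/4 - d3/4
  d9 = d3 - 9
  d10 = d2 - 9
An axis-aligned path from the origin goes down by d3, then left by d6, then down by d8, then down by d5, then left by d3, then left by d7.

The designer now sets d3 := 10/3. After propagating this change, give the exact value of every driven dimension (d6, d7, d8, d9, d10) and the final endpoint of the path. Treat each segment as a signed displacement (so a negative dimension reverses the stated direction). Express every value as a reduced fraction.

Apply edit: d3 := 10/3
  d6 = 3 + d2 = 4
  d7 = d5 + d6*2 + 10 = 56/3
  d8 = d5/4 - d3/4 = -2/3
  d9 = d3 - 9 = -17/3
  d10 = d2 - 9 = -8
Walk from origin (0, 0):
  seg 1: down by d3 = 10/3 → (0, -10/3)
  seg 2: left by d6 = 4 → (-4, -10/3)
  seg 3: down by d8 = -2/3 → (-4, -8/3)
  seg 4: down by d5 = 2/3 → (-4, -10/3)
  seg 5: left by d3 = 10/3 → (-22/3, -10/3)
  seg 6: left by d7 = 56/3 → (-26, -10/3)

d6 = 4
d7 = 56/3
d8 = -2/3
d9 = -17/3
d10 = -8
endpoint = (-26, -10/3)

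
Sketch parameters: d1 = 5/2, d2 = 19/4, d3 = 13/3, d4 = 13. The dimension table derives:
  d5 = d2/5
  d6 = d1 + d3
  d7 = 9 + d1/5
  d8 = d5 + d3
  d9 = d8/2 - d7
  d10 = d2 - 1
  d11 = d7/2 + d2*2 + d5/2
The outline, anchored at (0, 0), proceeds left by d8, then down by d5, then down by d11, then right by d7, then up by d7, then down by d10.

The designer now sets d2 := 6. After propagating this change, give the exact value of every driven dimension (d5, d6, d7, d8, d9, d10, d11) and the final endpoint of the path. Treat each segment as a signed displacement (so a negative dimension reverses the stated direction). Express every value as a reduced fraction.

Apply edit: d2 := 6
  d5 = d2/5 = 6/5
  d6 = d1 + d3 = 41/6
  d7 = 9 + d1/5 = 19/2
  d8 = d5 + d3 = 83/15
  d9 = d8/2 - d7 = -101/15
  d10 = d2 - 1 = 5
  d11 = d7/2 + d2*2 + d5/2 = 347/20
Walk from origin (0, 0):
  seg 1: left by d8 = 83/15 → (-83/15, 0)
  seg 2: down by d5 = 6/5 → (-83/15, -6/5)
  seg 3: down by d11 = 347/20 → (-83/15, -371/20)
  seg 4: right by d7 = 19/2 → (119/30, -371/20)
  seg 5: up by d7 = 19/2 → (119/30, -181/20)
  seg 6: down by d10 = 5 → (119/30, -281/20)

d5 = 6/5
d6 = 41/6
d7 = 19/2
d8 = 83/15
d9 = -101/15
d10 = 5
d11 = 347/20
endpoint = (119/30, -281/20)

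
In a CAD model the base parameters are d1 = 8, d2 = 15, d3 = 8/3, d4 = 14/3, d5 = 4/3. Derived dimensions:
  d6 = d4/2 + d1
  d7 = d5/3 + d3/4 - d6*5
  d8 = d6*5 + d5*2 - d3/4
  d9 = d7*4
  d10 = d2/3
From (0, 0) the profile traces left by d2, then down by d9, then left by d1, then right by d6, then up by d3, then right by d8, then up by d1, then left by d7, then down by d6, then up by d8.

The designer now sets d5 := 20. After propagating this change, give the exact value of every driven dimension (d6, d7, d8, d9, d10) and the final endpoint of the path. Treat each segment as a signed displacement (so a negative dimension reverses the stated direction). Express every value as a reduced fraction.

Apply edit: d5 := 20
  d6 = d4/2 + d1 = 31/3
  d7 = d5/3 + d3/4 - d6*5 = -133/3
  d8 = d6*5 + d5*2 - d3/4 = 91
  d9 = d7*4 = -532/3
  d10 = d2/3 = 5
Walk from origin (0, 0):
  seg 1: left by d2 = 15 → (-15, 0)
  seg 2: down by d9 = -532/3 → (-15, 532/3)
  seg 3: left by d1 = 8 → (-23, 532/3)
  seg 4: right by d6 = 31/3 → (-38/3, 532/3)
  seg 5: up by d3 = 8/3 → (-38/3, 180)
  seg 6: right by d8 = 91 → (235/3, 180)
  seg 7: up by d1 = 8 → (235/3, 188)
  seg 8: left by d7 = -133/3 → (368/3, 188)
  seg 9: down by d6 = 31/3 → (368/3, 533/3)
  seg 10: up by d8 = 91 → (368/3, 806/3)

d6 = 31/3
d7 = -133/3
d8 = 91
d9 = -532/3
d10 = 5
endpoint = (368/3, 806/3)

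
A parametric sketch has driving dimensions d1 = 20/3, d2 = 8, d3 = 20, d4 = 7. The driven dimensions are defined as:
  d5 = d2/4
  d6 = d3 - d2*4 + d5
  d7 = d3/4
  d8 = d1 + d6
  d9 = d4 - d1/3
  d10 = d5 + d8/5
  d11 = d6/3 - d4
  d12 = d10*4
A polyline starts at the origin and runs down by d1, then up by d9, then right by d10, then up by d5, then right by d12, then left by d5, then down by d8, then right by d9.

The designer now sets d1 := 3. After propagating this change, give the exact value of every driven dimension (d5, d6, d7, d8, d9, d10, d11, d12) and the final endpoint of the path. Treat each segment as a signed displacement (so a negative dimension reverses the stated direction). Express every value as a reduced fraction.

d5 = 2
d6 = -10
d7 = 5
d8 = -7
d9 = 6
d10 = 3/5
d11 = -31/3
d12 = 12/5
endpoint = (7, 12)

Apply edit: d1 := 3
  d5 = d2/4 = 2
  d6 = d3 - d2*4 + d5 = -10
  d7 = d3/4 = 5
  d8 = d1 + d6 = -7
  d9 = d4 - d1/3 = 6
  d10 = d5 + d8/5 = 3/5
  d11 = d6/3 - d4 = -31/3
  d12 = d10*4 = 12/5
Walk from origin (0, 0):
  seg 1: down by d1 = 3 → (0, -3)
  seg 2: up by d9 = 6 → (0, 3)
  seg 3: right by d10 = 3/5 → (3/5, 3)
  seg 4: up by d5 = 2 → (3/5, 5)
  seg 5: right by d12 = 12/5 → (3, 5)
  seg 6: left by d5 = 2 → (1, 5)
  seg 7: down by d8 = -7 → (1, 12)
  seg 8: right by d9 = 6 → (7, 12)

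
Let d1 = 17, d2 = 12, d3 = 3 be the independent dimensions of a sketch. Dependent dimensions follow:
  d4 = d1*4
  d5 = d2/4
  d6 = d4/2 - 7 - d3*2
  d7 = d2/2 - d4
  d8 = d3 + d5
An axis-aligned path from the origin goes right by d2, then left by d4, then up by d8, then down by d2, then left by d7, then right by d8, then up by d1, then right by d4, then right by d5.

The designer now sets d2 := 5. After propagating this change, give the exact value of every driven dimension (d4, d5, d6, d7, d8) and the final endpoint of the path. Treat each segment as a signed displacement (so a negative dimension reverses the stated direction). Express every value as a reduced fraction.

d4 = 68
d5 = 5/4
d6 = 21
d7 = -131/2
d8 = 17/4
endpoint = (76, 65/4)

Apply edit: d2 := 5
  d4 = d1*4 = 68
  d5 = d2/4 = 5/4
  d6 = d4/2 - 7 - d3*2 = 21
  d7 = d2/2 - d4 = -131/2
  d8 = d3 + d5 = 17/4
Walk from origin (0, 0):
  seg 1: right by d2 = 5 → (5, 0)
  seg 2: left by d4 = 68 → (-63, 0)
  seg 3: up by d8 = 17/4 → (-63, 17/4)
  seg 4: down by d2 = 5 → (-63, -3/4)
  seg 5: left by d7 = -131/2 → (5/2, -3/4)
  seg 6: right by d8 = 17/4 → (27/4, -3/4)
  seg 7: up by d1 = 17 → (27/4, 65/4)
  seg 8: right by d4 = 68 → (299/4, 65/4)
  seg 9: right by d5 = 5/4 → (76, 65/4)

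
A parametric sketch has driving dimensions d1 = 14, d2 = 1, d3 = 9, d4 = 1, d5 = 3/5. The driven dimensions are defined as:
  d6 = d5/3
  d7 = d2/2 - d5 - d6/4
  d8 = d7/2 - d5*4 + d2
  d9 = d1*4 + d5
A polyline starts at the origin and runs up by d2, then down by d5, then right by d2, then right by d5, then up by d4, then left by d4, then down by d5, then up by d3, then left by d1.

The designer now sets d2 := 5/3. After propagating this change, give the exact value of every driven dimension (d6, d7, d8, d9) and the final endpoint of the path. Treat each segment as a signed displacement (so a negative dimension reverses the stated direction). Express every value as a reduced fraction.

d6 = 1/5
d7 = 11/60
d8 = -77/120
d9 = 283/5
endpoint = (-191/15, 157/15)

Apply edit: d2 := 5/3
  d6 = d5/3 = 1/5
  d7 = d2/2 - d5 - d6/4 = 11/60
  d8 = d7/2 - d5*4 + d2 = -77/120
  d9 = d1*4 + d5 = 283/5
Walk from origin (0, 0):
  seg 1: up by d2 = 5/3 → (0, 5/3)
  seg 2: down by d5 = 3/5 → (0, 16/15)
  seg 3: right by d2 = 5/3 → (5/3, 16/15)
  seg 4: right by d5 = 3/5 → (34/15, 16/15)
  seg 5: up by d4 = 1 → (34/15, 31/15)
  seg 6: left by d4 = 1 → (19/15, 31/15)
  seg 7: down by d5 = 3/5 → (19/15, 22/15)
  seg 8: up by d3 = 9 → (19/15, 157/15)
  seg 9: left by d1 = 14 → (-191/15, 157/15)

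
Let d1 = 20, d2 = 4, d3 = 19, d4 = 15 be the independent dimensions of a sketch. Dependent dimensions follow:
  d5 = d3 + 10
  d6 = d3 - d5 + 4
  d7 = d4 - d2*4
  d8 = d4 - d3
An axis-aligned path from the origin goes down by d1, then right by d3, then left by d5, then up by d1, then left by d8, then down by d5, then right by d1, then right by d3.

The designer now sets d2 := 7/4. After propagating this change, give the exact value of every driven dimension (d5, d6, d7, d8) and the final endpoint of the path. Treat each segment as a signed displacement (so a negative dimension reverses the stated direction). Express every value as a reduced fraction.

d5 = 29
d6 = -6
d7 = 8
d8 = -4
endpoint = (33, -29)

Apply edit: d2 := 7/4
  d5 = d3 + 10 = 29
  d6 = d3 - d5 + 4 = -6
  d7 = d4 - d2*4 = 8
  d8 = d4 - d3 = -4
Walk from origin (0, 0):
  seg 1: down by d1 = 20 → (0, -20)
  seg 2: right by d3 = 19 → (19, -20)
  seg 3: left by d5 = 29 → (-10, -20)
  seg 4: up by d1 = 20 → (-10, 0)
  seg 5: left by d8 = -4 → (-6, 0)
  seg 6: down by d5 = 29 → (-6, -29)
  seg 7: right by d1 = 20 → (14, -29)
  seg 8: right by d3 = 19 → (33, -29)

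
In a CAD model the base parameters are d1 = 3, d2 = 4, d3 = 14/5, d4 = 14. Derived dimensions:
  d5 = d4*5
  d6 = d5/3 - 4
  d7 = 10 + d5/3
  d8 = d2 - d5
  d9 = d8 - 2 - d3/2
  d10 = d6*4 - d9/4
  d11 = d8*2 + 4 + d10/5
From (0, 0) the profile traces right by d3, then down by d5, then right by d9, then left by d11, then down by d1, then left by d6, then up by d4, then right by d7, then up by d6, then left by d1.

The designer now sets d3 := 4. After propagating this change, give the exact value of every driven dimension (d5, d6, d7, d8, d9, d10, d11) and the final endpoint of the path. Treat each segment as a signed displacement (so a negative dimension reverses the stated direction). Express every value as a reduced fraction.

Apply edit: d3 := 4
  d5 = d4*5 = 70
  d6 = d5/3 - 4 = 58/3
  d7 = 10 + d5/3 = 100/3
  d8 = d2 - d5 = -66
  d9 = d8 - 2 - d3/2 = -70
  d10 = d6*4 - d9/4 = 569/6
  d11 = d8*2 + 4 + d10/5 = -3271/30
Walk from origin (0, 0):
  seg 1: right by d3 = 4 → (4, 0)
  seg 2: down by d5 = 70 → (4, -70)
  seg 3: right by d9 = -70 → (-66, -70)
  seg 4: left by d11 = -3271/30 → (1291/30, -70)
  seg 5: down by d1 = 3 → (1291/30, -73)
  seg 6: left by d6 = 58/3 → (237/10, -73)
  seg 7: up by d4 = 14 → (237/10, -59)
  seg 8: right by d7 = 100/3 → (1711/30, -59)
  seg 9: up by d6 = 58/3 → (1711/30, -119/3)
  seg 10: left by d1 = 3 → (1621/30, -119/3)

d5 = 70
d6 = 58/3
d7 = 100/3
d8 = -66
d9 = -70
d10 = 569/6
d11 = -3271/30
endpoint = (1621/30, -119/3)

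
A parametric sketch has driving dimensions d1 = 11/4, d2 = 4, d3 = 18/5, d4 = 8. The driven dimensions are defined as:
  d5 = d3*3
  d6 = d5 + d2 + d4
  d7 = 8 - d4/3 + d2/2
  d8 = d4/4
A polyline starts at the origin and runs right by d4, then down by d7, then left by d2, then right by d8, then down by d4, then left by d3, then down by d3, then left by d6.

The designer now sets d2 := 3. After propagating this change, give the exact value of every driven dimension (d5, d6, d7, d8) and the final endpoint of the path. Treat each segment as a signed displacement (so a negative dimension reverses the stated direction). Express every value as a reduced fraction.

Apply edit: d2 := 3
  d5 = d3*3 = 54/5
  d6 = d5 + d2 + d4 = 109/5
  d7 = 8 - d4/3 + d2/2 = 41/6
  d8 = d4/4 = 2
Walk from origin (0, 0):
  seg 1: right by d4 = 8 → (8, 0)
  seg 2: down by d7 = 41/6 → (8, -41/6)
  seg 3: left by d2 = 3 → (5, -41/6)
  seg 4: right by d8 = 2 → (7, -41/6)
  seg 5: down by d4 = 8 → (7, -89/6)
  seg 6: left by d3 = 18/5 → (17/5, -89/6)
  seg 7: down by d3 = 18/5 → (17/5, -553/30)
  seg 8: left by d6 = 109/5 → (-92/5, -553/30)

d5 = 54/5
d6 = 109/5
d7 = 41/6
d8 = 2
endpoint = (-92/5, -553/30)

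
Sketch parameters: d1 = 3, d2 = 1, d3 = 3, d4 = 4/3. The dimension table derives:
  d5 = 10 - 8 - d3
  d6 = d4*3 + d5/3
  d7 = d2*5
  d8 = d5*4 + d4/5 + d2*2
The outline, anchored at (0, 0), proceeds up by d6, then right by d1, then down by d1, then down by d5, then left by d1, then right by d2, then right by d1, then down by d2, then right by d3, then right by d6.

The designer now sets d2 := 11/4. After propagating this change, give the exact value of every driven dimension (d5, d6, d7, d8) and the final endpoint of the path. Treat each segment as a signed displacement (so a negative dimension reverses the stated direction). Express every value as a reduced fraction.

d5 = -1
d6 = 11/3
d7 = 55/4
d8 = 53/30
endpoint = (149/12, -13/12)

Apply edit: d2 := 11/4
  d5 = 10 - 8 - d3 = -1
  d6 = d4*3 + d5/3 = 11/3
  d7 = d2*5 = 55/4
  d8 = d5*4 + d4/5 + d2*2 = 53/30
Walk from origin (0, 0):
  seg 1: up by d6 = 11/3 → (0, 11/3)
  seg 2: right by d1 = 3 → (3, 11/3)
  seg 3: down by d1 = 3 → (3, 2/3)
  seg 4: down by d5 = -1 → (3, 5/3)
  seg 5: left by d1 = 3 → (0, 5/3)
  seg 6: right by d2 = 11/4 → (11/4, 5/3)
  seg 7: right by d1 = 3 → (23/4, 5/3)
  seg 8: down by d2 = 11/4 → (23/4, -13/12)
  seg 9: right by d3 = 3 → (35/4, -13/12)
  seg 10: right by d6 = 11/3 → (149/12, -13/12)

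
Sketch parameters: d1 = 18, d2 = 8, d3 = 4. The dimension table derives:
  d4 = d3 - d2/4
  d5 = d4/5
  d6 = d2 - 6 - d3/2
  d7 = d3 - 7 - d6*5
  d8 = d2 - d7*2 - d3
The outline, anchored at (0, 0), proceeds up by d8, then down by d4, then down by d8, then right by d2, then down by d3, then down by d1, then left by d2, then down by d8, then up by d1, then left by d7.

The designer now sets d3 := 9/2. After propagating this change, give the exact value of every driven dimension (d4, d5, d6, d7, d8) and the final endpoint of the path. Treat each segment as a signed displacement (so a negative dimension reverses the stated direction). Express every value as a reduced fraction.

d4 = 5/2
d5 = 1/2
d6 = -1/4
d7 = -5/4
d8 = 6
endpoint = (5/4, -13)

Apply edit: d3 := 9/2
  d4 = d3 - d2/4 = 5/2
  d5 = d4/5 = 1/2
  d6 = d2 - 6 - d3/2 = -1/4
  d7 = d3 - 7 - d6*5 = -5/4
  d8 = d2 - d7*2 - d3 = 6
Walk from origin (0, 0):
  seg 1: up by d8 = 6 → (0, 6)
  seg 2: down by d4 = 5/2 → (0, 7/2)
  seg 3: down by d8 = 6 → (0, -5/2)
  seg 4: right by d2 = 8 → (8, -5/2)
  seg 5: down by d3 = 9/2 → (8, -7)
  seg 6: down by d1 = 18 → (8, -25)
  seg 7: left by d2 = 8 → (0, -25)
  seg 8: down by d8 = 6 → (0, -31)
  seg 9: up by d1 = 18 → (0, -13)
  seg 10: left by d7 = -5/4 → (5/4, -13)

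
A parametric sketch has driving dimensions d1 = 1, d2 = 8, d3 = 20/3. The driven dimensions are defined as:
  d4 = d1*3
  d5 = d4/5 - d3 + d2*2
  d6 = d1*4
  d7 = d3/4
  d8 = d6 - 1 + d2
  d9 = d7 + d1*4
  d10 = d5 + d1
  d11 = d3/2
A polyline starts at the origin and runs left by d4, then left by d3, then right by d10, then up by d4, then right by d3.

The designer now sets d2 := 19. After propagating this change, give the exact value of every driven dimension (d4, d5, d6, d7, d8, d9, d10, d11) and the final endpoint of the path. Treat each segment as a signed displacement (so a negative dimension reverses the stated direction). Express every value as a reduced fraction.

d4 = 3
d5 = 479/15
d6 = 4
d7 = 5/3
d8 = 22
d9 = 17/3
d10 = 494/15
d11 = 10/3
endpoint = (449/15, 3)

Apply edit: d2 := 19
  d4 = d1*3 = 3
  d5 = d4/5 - d3 + d2*2 = 479/15
  d6 = d1*4 = 4
  d7 = d3/4 = 5/3
  d8 = d6 - 1 + d2 = 22
  d9 = d7 + d1*4 = 17/3
  d10 = d5 + d1 = 494/15
  d11 = d3/2 = 10/3
Walk from origin (0, 0):
  seg 1: left by d4 = 3 → (-3, 0)
  seg 2: left by d3 = 20/3 → (-29/3, 0)
  seg 3: right by d10 = 494/15 → (349/15, 0)
  seg 4: up by d4 = 3 → (349/15, 3)
  seg 5: right by d3 = 20/3 → (449/15, 3)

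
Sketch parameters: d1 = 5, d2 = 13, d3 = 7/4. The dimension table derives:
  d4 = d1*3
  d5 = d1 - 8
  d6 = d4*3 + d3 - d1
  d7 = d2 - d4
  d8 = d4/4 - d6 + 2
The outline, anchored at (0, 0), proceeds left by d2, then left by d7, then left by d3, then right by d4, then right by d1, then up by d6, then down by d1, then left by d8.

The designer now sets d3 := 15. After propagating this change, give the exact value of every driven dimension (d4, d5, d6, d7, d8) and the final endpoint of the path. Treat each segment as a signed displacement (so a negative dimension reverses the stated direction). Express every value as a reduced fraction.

d4 = 15
d5 = -3
d6 = 55
d7 = -2
d8 = -197/4
endpoint = (173/4, 50)

Apply edit: d3 := 15
  d4 = d1*3 = 15
  d5 = d1 - 8 = -3
  d6 = d4*3 + d3 - d1 = 55
  d7 = d2 - d4 = -2
  d8 = d4/4 - d6 + 2 = -197/4
Walk from origin (0, 0):
  seg 1: left by d2 = 13 → (-13, 0)
  seg 2: left by d7 = -2 → (-11, 0)
  seg 3: left by d3 = 15 → (-26, 0)
  seg 4: right by d4 = 15 → (-11, 0)
  seg 5: right by d1 = 5 → (-6, 0)
  seg 6: up by d6 = 55 → (-6, 55)
  seg 7: down by d1 = 5 → (-6, 50)
  seg 8: left by d8 = -197/4 → (173/4, 50)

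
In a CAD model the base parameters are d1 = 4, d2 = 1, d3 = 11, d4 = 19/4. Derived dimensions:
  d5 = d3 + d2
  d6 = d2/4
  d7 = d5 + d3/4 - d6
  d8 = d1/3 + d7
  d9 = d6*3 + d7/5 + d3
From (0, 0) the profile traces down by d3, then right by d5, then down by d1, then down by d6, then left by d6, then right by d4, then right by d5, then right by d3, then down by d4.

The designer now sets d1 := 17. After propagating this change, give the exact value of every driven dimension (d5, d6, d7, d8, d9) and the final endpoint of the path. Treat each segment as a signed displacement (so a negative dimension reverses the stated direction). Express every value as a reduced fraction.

Apply edit: d1 := 17
  d5 = d3 + d2 = 12
  d6 = d2/4 = 1/4
  d7 = d5 + d3/4 - d6 = 29/2
  d8 = d1/3 + d7 = 121/6
  d9 = d6*3 + d7/5 + d3 = 293/20
Walk from origin (0, 0):
  seg 1: down by d3 = 11 → (0, -11)
  seg 2: right by d5 = 12 → (12, -11)
  seg 3: down by d1 = 17 → (12, -28)
  seg 4: down by d6 = 1/4 → (12, -113/4)
  seg 5: left by d6 = 1/4 → (47/4, -113/4)
  seg 6: right by d4 = 19/4 → (33/2, -113/4)
  seg 7: right by d5 = 12 → (57/2, -113/4)
  seg 8: right by d3 = 11 → (79/2, -113/4)
  seg 9: down by d4 = 19/4 → (79/2, -33)

d5 = 12
d6 = 1/4
d7 = 29/2
d8 = 121/6
d9 = 293/20
endpoint = (79/2, -33)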